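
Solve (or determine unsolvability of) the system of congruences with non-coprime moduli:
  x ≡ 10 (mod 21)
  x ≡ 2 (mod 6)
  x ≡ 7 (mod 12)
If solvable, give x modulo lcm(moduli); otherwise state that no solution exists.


Moduli 21, 6, 12 are not pairwise coprime, so CRT works modulo lcm(m_i) when all pairwise compatibility conditions hold.
Pairwise compatibility: gcd(m_i, m_j) must divide a_i - a_j for every pair.
Merge one congruence at a time:
  Start: x ≡ 10 (mod 21).
  Combine with x ≡ 2 (mod 6): gcd(21, 6) = 3, and 2 - 10 = -8 is NOT divisible by 3.
    ⇒ system is inconsistent (no integer solution).

No solution (the system is inconsistent).


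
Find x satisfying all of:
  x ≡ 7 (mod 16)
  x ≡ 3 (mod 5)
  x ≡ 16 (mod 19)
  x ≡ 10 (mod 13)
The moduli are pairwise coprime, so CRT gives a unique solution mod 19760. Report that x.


Product of moduli M = 16 · 5 · 19 · 13 = 19760.
Merge one congruence at a time:
  Start: x ≡ 7 (mod 16).
  Combine with x ≡ 3 (mod 5); new modulus lcm = 80.
    Write x = 7 + 16·t and substitute into x ≡ 3 (mod 5): 16·t ≡ 3 − 7 = -4 (mod 5).
    Reduce coefficients mod 5: 1·t ≡ 1 (mod 5).
    So t ≡ 1 (mod 5).
    Then x = 7 + 16·1 = 23, valid modulo lcm(16, 5) = 80: x ≡ 23 (mod 80).
  Combine with x ≡ 16 (mod 19); new modulus lcm = 1520.
    Write x = 23 + 80·t and substitute into x ≡ 16 (mod 19): 80·t ≡ 16 − 23 = -7 (mod 19).
    Reduce coefficients mod 19: 4·t ≡ 12 (mod 19).
    The inverse of 4 mod 19 is 5 (since 4·5 = 20 = 1·19 + 1), so t ≡ 5·12 = 60 ≡ 3 (mod 19).
    Then x = 23 + 80·3 = 263, valid modulo lcm(80, 19) = 1520: x ≡ 263 (mod 1520).
  Combine with x ≡ 10 (mod 13); new modulus lcm = 19760.
    Write x = 263 + 1520·t and substitute into x ≡ 10 (mod 13): 1520·t ≡ 10 − 263 = -253 (mod 13).
    Reduce coefficients mod 13: 12·t ≡ 7 (mod 13).
    The inverse of 12 mod 13 is 12 (since 12·12 = 144 = 11·13 + 1), so t ≡ 12·7 = 84 ≡ 6 (mod 13).
    Then x = 263 + 1520·6 = 9383, valid modulo lcm(1520, 13) = 19760: x ≡ 9383 (mod 19760).
Verify against each original: 9383 mod 16 = 7, 9383 mod 5 = 3, 9383 mod 19 = 16, 9383 mod 13 = 10.

x ≡ 9383 (mod 19760).


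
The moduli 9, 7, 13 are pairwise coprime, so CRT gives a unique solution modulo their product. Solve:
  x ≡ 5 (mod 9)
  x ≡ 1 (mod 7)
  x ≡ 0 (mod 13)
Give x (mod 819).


Moduli 9, 7, 13 are pairwise coprime; by CRT there is a unique solution modulo M = 9 · 7 · 13 = 819.
Solve pairwise, accumulating the modulus:
  Start with x ≡ 5 (mod 9).
  Combine with x ≡ 1 (mod 7): since gcd(9, 7) = 1, we get a unique residue mod 63.
    Write x = 5 + 9·t and substitute into x ≡ 1 (mod 7): 9·t ≡ 1 − 5 = -4 (mod 7).
    Reduce coefficients mod 7: 2·t ≡ 3 (mod 7).
    The inverse of 2 mod 7 is 4 (since 2·4 = 8 = 1·7 + 1), so t ≡ 4·3 = 12 ≡ 5 (mod 7).
    Then x = 5 + 9·5 = 50, valid modulo lcm(9, 7) = 63: x ≡ 50 (mod 63).
  Combine with x ≡ 0 (mod 13): since gcd(63, 13) = 1, we get a unique residue mod 819.
    Write x = 50 + 63·t and substitute into x ≡ 0 (mod 13): 63·t ≡ 0 − 50 = -50 (mod 13).
    Reduce coefficients mod 13: 11·t ≡ 2 (mod 13).
    The inverse of 11 mod 13 is 6 (since 11·6 = 66 = 5·13 + 1), so t ≡ 6·2 = 12 ≡ 12 (mod 13).
    Then x = 50 + 63·12 = 806, valid modulo lcm(63, 13) = 819: x ≡ 806 (mod 819).
Verify: 806 mod 9 = 5 ✓, 806 mod 7 = 1 ✓, 806 mod 13 = 0 ✓.

x ≡ 806 (mod 819).


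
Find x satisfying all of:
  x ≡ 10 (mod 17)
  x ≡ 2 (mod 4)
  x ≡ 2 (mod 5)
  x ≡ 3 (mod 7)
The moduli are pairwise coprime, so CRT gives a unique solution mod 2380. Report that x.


Product of moduli M = 17 · 4 · 5 · 7 = 2380.
Merge one congruence at a time:
  Start: x ≡ 10 (mod 17).
  Combine with x ≡ 2 (mod 4); new modulus lcm = 68.
    Write x = 10 + 17·t and substitute into x ≡ 2 (mod 4): 17·t ≡ 2 − 10 = -8 (mod 4).
    Reduce coefficients mod 4: 1·t ≡ 0 (mod 4).
    So t ≡ 0 (mod 4).
    Then x = 10 + 17·0 = 10, valid modulo lcm(17, 4) = 68: x ≡ 10 (mod 68).
  Combine with x ≡ 2 (mod 5); new modulus lcm = 340.
    Write x = 10 + 68·t and substitute into x ≡ 2 (mod 5): 68·t ≡ 2 − 10 = -8 (mod 5).
    Reduce coefficients mod 5: 3·t ≡ 2 (mod 5).
    The inverse of 3 mod 5 is 2 (since 3·2 = 6 = 1·5 + 1), so t ≡ 2·2 = 4 ≡ 4 (mod 5).
    Then x = 10 + 68·4 = 282, valid modulo lcm(68, 5) = 340: x ≡ 282 (mod 340).
  Combine with x ≡ 3 (mod 7); new modulus lcm = 2380.
    Write x = 282 + 340·t and substitute into x ≡ 3 (mod 7): 340·t ≡ 3 − 282 = -279 (mod 7).
    Reduce coefficients mod 7: 4·t ≡ 1 (mod 7).
    The inverse of 4 mod 7 is 2 (since 4·2 = 8 = 1·7 + 1), so t ≡ 2·1 = 2 ≡ 2 (mod 7).
    Then x = 282 + 340·2 = 962, valid modulo lcm(340, 7) = 2380: x ≡ 962 (mod 2380).
Verify against each original: 962 mod 17 = 10, 962 mod 4 = 2, 962 mod 5 = 2, 962 mod 7 = 3.

x ≡ 962 (mod 2380).


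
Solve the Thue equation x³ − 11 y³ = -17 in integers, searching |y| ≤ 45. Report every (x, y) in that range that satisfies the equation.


The equation is x³ - 11y³ = -17. For fixed y, x³ = 11·y³ − 17, so a solution requires the RHS to be a perfect cube.
Strategy: iterate y from -45 to 45, compute RHS = 11·y³ − 17, and check whether it is a (positive or negative) perfect cube.
Check small values of y:
  y = 0: RHS = -17 is not a perfect cube.
  y = 1: RHS = -6 is not a perfect cube.
  y = -1: RHS = -28 is not a perfect cube.
  y = 2: RHS = 71 is not a perfect cube.
  y = -2: RHS = -105 is not a perfect cube.
  y = 3: RHS = 280 is not a perfect cube.
  y = -3: RHS = -314 is not a perfect cube.
Continuing the search up to |y| = 45 finds no solutions either.
No (x, y) in the scanned range satisfies the equation.

No integer solutions with |y| ≤ 45.


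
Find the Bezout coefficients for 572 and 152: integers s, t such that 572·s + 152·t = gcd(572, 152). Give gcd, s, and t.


Euclidean algorithm on (572, 152) — divide until remainder is 0:
  572 = 3 · 152 + 116
  152 = 1 · 116 + 36
  116 = 3 · 36 + 8
  36 = 4 · 8 + 4
  8 = 2 · 4 + 0
gcd(572, 152) = 4.
Track Bezout coefficients alongside the remainders: start with r₀ = 572 = a·1 + b·0 (s = 1, t = 0) and r₁ = 152 = a·0 + b·1 (s = 0, t = 1); each new remainder r_{k+1} = r_{k-1} − q_k·r_k inherits s_{k+1} = s_{k-1} − q_k·s_k, t_{k+1} = t_{k-1} − q_k·t_k, so r_k = a·s_k + b·t_k at every step:
  q = 3: r = 116, s = 1 − 3·0 = 1, t = 0 − 3·1 = -3  (check: 572·1 + 152·(-3) = 116)
  q = 1: r = 36, s = 0 − 1·1 = -1, t = 1 − 1·(-3) = 4  (check: 572·(-1) + 152·4 = 36)
  q = 3: r = 8, s = 1 − 3·(-1) = 4, t = -3 − 3·4 = -15  (check: 572·4 + 152·(-15) = 8)
  q = 4: r = 4, s = -1 − 4·4 = -17, t = 4 − 4·(-15) = 64  (check: 572·(-17) + 152·64 = 4)
The row with r = 4 (the gcd) gives the Bezout coefficients s = -17, t = 64.
Result: 572 · (-17) + 152 · (64) = 4.

gcd(572, 152) = 4; s = -17, t = 64 (check: 572·(-17) + 152·64 = 4).


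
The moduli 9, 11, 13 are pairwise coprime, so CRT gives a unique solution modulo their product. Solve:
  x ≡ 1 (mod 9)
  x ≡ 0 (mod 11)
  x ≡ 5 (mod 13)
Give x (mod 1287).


Moduli 9, 11, 13 are pairwise coprime; by CRT there is a unique solution modulo M = 9 · 11 · 13 = 1287.
Solve pairwise, accumulating the modulus:
  Start with x ≡ 1 (mod 9).
  Combine with x ≡ 0 (mod 11): since gcd(9, 11) = 1, we get a unique residue mod 99.
    Write x = 1 + 9·t and substitute into x ≡ 0 (mod 11): 9·t ≡ 0 − 1 = -1 (mod 11).
    Reduce coefficients mod 11: 9·t ≡ 10 (mod 11).
    The inverse of 9 mod 11 is 5 (since 9·5 = 45 = 4·11 + 1), so t ≡ 5·10 = 50 ≡ 6 (mod 11).
    Then x = 1 + 9·6 = 55, valid modulo lcm(9, 11) = 99: x ≡ 55 (mod 99).
  Combine with x ≡ 5 (mod 13): since gcd(99, 13) = 1, we get a unique residue mod 1287.
    Write x = 55 + 99·t and substitute into x ≡ 5 (mod 13): 99·t ≡ 5 − 55 = -50 (mod 13).
    Reduce coefficients mod 13: 8·t ≡ 2 (mod 13).
    The inverse of 8 mod 13 is 5 (since 8·5 = 40 = 3·13 + 1), so t ≡ 5·2 = 10 ≡ 10 (mod 13).
    Then x = 55 + 99·10 = 1045, valid modulo lcm(99, 13) = 1287: x ≡ 1045 (mod 1287).
Verify: 1045 mod 9 = 1 ✓, 1045 mod 11 = 0 ✓, 1045 mod 13 = 5 ✓.

x ≡ 1045 (mod 1287).


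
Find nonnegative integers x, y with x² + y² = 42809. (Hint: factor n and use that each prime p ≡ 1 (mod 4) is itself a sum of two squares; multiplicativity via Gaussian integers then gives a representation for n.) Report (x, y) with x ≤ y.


Step 1: Factor n = 42809 = 13 · 37 · 89.
Step 2: Check the mod-4 condition on each prime factor: 13 ≡ 1 (mod 4), exponent 1; 37 ≡ 1 (mod 4), exponent 1; 89 ≡ 1 (mod 4), exponent 1.
All primes ≡ 3 (mod 4) appear to even exponent (or don't appear), so by the two-squares theorem n IS expressible as a sum of two squares.
Step 3: Build a representation. Here n = 13 · 37 · 89 is a product of primes ≡ 1 (mod 4). Each prime p ≡ 1 (mod 4) is itself a sum of two squares; find a² by testing p − a² for a perfect square:
  13: 13 − 1² = 12, 13 − 2² = 9 = 3² ⇒ 13 = 2² + 3².
  37: 37 − 1² = 36 = 6² ⇒ 37 = 1² + 6².
  89: 89 − 1² = 88, 89 − 2² = 85, 89 − 3² = 80, 89 − 4² = 73, 89 − 5² = 64 = 8² ⇒ 89 = 5² + 8².
  Combine using the Brahmagupta–Fibonacci identity (a² + b²)(c² + d²) = (ac − bd)² + (ad + bc)² = (ac + bd)² + (ad − bc)²:
  13 · 37 = 481: from (2² + 3²)(1² + 6²), take (2·1 − 3·6, 2·6 + 3·1) = (2 − 18, 12 + 3) = (-16, 15); dropping signs (only squares matter) gives (16, 15); check 16² + 15² = 256 + 225 = 481 ✓.
  481 · 89 = 42809: from (16² + 15²)(5² + 8²), take (16·5 − 15·8, 16·8 + 15·5) = (80 − 120, 128 + 75) = (-40, 203); dropping signs (only squares matter) gives (40, 203); check 40² + 203² = 1600 + 41209 = 42809 ✓.
Step 4: Order so x ≤ y and verify: 40² + 203² = 1600 + 41209 = 42809 = n. ✓

n = 42809 = 40² + 203² (one valid representation with x ≤ y).


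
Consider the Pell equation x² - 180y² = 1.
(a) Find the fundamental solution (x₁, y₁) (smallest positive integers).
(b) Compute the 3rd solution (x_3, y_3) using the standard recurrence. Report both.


Step 1: Find the fundamental solution (x₁, y₁) of x² - 180y² = 1.
  Expand √180 as a continued fraction. a₀ = ⌊√180⌋ = 13; iterate m_{k+1} = d_k·a_k − m_k, d_{k+1} = (180 − m_{k+1}²)/d_k, a_{k+1} = ⌊(a₀ + m_{k+1})/d_{k+1}⌋ (starting m₀ = 0, d₀ = 1), with convergents p_k = a_k·p_{k-1} + p_{k-2}, q_k = a_k·q_{k-1} + q_{k-2} (p₋₁ = 1, q₋₁ = 0):
  k = 0: a₀ = 13; p₀/q₀ = 13/1; p₀² − 180·q₀² = 169 − 180 = -11.
  k = 1: m = 13, d = 11, a = ⌊(13 + 13)/11⌋ = 2; p/q = (2·13 + 1)/(2·1 + 0) = 27/2; p² − 180·q² = 729 − 720 = 9.
  k = 2: m = 9, d = 9, a = ⌊(13 + 9)/9⌋ = 2; p/q = (2·27 + 13)/(2·2 + 1) = 67/5; p² − 180·q² = 4489 − 4500 = -11.
  k = 3: m = 9, d = 11, a = ⌊(13 + 9)/11⌋ = 2; p/q = (2·67 + 27)/(2·5 + 2) = 161/12; p² − 180·q² = 25921 − 25920 = 1.
  The first convergent with p² − 180·q² = 1 gives the fundamental solution (x₁, y₁) = (161, 12).
Step 2: Apply the recurrence (x_{n+1}, y_{n+1}) = (x₁x_n + 180y₁y_n, x₁y_n + y₁x_n) repeatedly.
  From (x_1, y_1) = (161, 12): x_2 = 161·161 + 180·12·12 = 51841; y_2 = 161·12 + 12·161 = 3864.
  From (x_2, y_2) = (51841, 3864): x_3 = 161·51841 + 180·12·3864 = 16692641; y_3 = 161·3864 + 12·51841 = 1244196.
Step 3: Verify x_3² - 180·y_3² = 278644263554881 - 278644263554880 = 1 (should be 1). ✓

(x_1, y_1) = (161, 12); (x_3, y_3) = (16692641, 1244196).


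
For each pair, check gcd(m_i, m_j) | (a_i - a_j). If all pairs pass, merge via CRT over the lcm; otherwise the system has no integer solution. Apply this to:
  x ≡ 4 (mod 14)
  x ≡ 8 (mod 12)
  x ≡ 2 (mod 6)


Moduli 14, 12, 6 are not pairwise coprime, so CRT works modulo lcm(m_i) when all pairwise compatibility conditions hold.
Pairwise compatibility: gcd(m_i, m_j) must divide a_i - a_j for every pair.
Merge one congruence at a time:
  Start: x ≡ 4 (mod 14).
  Combine with x ≡ 8 (mod 12): gcd(14, 12) = 2; 8 - 4 = 4, which IS divisible by 2, so compatible.
    Write x = 4 + 14·t and substitute into x ≡ 8 (mod 12): 14·t ≡ 8 − 4 = 4 (mod 12).
    Divide the congruence (and modulus) by g = 2: 7·t ≡ 2 (mod 6).
    Reduce coefficients mod 6: 1·t ≡ 2 (mod 6).
    So t ≡ 2 (mod 6).
    Then x = 4 + 14·2 = 32, valid modulo lcm(14, 12) = 84: x ≡ 32 (mod 84).
  Combine with x ≡ 2 (mod 6): gcd(84, 6) = 6; 2 - 32 = -30, which IS divisible by 6, so compatible.
    Write x = 32 + 84·t and substitute into x ≡ 2 (mod 6): 84·t ≡ 2 − 32 = -30 (mod 6).
    Divide the congruence (and modulus) by g = 6: 14·t ≡ -5 (mod 1).
    Modulo 1 every t works; take t = 0.
    Then x = 32 + 84·0 = 32, valid modulo lcm(84, 6) = 84: x ≡ 32 (mod 84).
Verify: 32 mod 14 = 4, 32 mod 12 = 8, 32 mod 6 = 2.

x ≡ 32 (mod 84).


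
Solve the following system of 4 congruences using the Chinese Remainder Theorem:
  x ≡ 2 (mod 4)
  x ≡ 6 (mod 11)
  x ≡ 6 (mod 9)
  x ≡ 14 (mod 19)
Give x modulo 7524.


Product of moduli M = 4 · 11 · 9 · 19 = 7524.
Merge one congruence at a time:
  Start: x ≡ 2 (mod 4).
  Combine with x ≡ 6 (mod 11); new modulus lcm = 44.
    Write x = 2 + 4·t and substitute into x ≡ 6 (mod 11): 4·t ≡ 6 − 2 = 4 (mod 11).
    The inverse of 4 mod 11 is 3 (since 4·3 = 12 = 1·11 + 1), so t ≡ 3·4 = 12 ≡ 1 (mod 11).
    Then x = 2 + 4·1 = 6, valid modulo lcm(4, 11) = 44: x ≡ 6 (mod 44).
  Combine with x ≡ 6 (mod 9); new modulus lcm = 396.
    Write x = 6 + 44·t and substitute into x ≡ 6 (mod 9): 44·t ≡ 6 − 6 = 0 (mod 9).
    Reduce coefficients mod 9: 8·t ≡ 0 (mod 9).
    The inverse of 8 mod 9 is 8 (since 8·8 = 64 = 7·9 + 1), so t ≡ 8·0 = 0 ≡ 0 (mod 9).
    Then x = 6 + 44·0 = 6, valid modulo lcm(44, 9) = 396: x ≡ 6 (mod 396).
  Combine with x ≡ 14 (mod 19); new modulus lcm = 7524.
    Write x = 6 + 396·t and substitute into x ≡ 14 (mod 19): 396·t ≡ 14 − 6 = 8 (mod 19).
    Reduce coefficients mod 19: 16·t ≡ 8 (mod 19).
    The inverse of 16 mod 19 is 6 (since 16·6 = 96 = 5·19 + 1), so t ≡ 6·8 = 48 ≡ 10 (mod 19).
    Then x = 6 + 396·10 = 3966, valid modulo lcm(396, 19) = 7524: x ≡ 3966 (mod 7524).
Verify against each original: 3966 mod 4 = 2, 3966 mod 11 = 6, 3966 mod 9 = 6, 3966 mod 19 = 14.

x ≡ 3966 (mod 7524).


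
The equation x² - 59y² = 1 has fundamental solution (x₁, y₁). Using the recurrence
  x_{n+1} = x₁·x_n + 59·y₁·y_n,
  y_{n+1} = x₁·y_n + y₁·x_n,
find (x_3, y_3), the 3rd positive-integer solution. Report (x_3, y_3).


Step 1: Find the fundamental solution (x₁, y₁) of x² - 59y² = 1.
  Expand √59 as a continued fraction. a₀ = ⌊√59⌋ = 7; iterate m_{k+1} = d_k·a_k − m_k, d_{k+1} = (59 − m_{k+1}²)/d_k, a_{k+1} = ⌊(a₀ + m_{k+1})/d_{k+1}⌋ (starting m₀ = 0, d₀ = 1), with convergents p_k = a_k·p_{k-1} + p_{k-2}, q_k = a_k·q_{k-1} + q_{k-2} (p₋₁ = 1, q₋₁ = 0):
  k = 0: a₀ = 7; p₀/q₀ = 7/1; p₀² − 59·q₀² = 49 − 59 = -10.
  k = 1: m = 7, d = 10, a = ⌊(7 + 7)/10⌋ = 1; p/q = (1·7 + 1)/(1·1 + 0) = 8/1; p² − 59·q² = 64 − 59 = 5.
  k = 2: m = 3, d = 5, a = ⌊(7 + 3)/5⌋ = 2; p/q = (2·8 + 7)/(2·1 + 1) = 23/3; p² − 59·q² = 529 − 531 = -2.
  k = 3: m = 7, d = 2, a = ⌊(7 + 7)/2⌋ = 7; p/q = (7·23 + 8)/(7·3 + 1) = 169/22; p² − 59·q² = 28561 − 28556 = 5.
  k = 4: m = 7, d = 5, a = ⌊(7 + 7)/5⌋ = 2; p/q = (2·169 + 23)/(2·22 + 3) = 361/47; p² − 59·q² = 130321 − 130331 = -10.
  k = 5: m = 3, d = 10, a = ⌊(7 + 3)/10⌋ = 1; p/q = (1·361 + 169)/(1·47 + 22) = 530/69; p² − 59·q² = 280900 − 280899 = 1.
  The first convergent with p² − 59·q² = 1 gives the fundamental solution (x₁, y₁) = (530, 69).
Step 2: Apply the recurrence (x_{n+1}, y_{n+1}) = (x₁x_n + 59y₁y_n, x₁y_n + y₁x_n) repeatedly.
  From (x_1, y_1) = (530, 69): x_2 = 530·530 + 59·69·69 = 561799; y_2 = 530·69 + 69·530 = 73140.
  From (x_2, y_2) = (561799, 73140): x_3 = 530·561799 + 59·69·73140 = 595506410; y_3 = 530·73140 + 69·561799 = 77528331.
Step 3: Verify x_3² - 59·y_3² = 354627884351088100 - 354627884351088099 = 1 (should be 1). ✓

(x_1, y_1) = (530, 69); (x_3, y_3) = (595506410, 77528331).


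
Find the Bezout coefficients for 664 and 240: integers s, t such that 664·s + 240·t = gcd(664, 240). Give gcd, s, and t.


Euclidean algorithm on (664, 240) — divide until remainder is 0:
  664 = 2 · 240 + 184
  240 = 1 · 184 + 56
  184 = 3 · 56 + 16
  56 = 3 · 16 + 8
  16 = 2 · 8 + 0
gcd(664, 240) = 8.
Track Bezout coefficients alongside the remainders: start with r₀ = 664 = a·1 + b·0 (s = 1, t = 0) and r₁ = 240 = a·0 + b·1 (s = 0, t = 1); each new remainder r_{k+1} = r_{k-1} − q_k·r_k inherits s_{k+1} = s_{k-1} − q_k·s_k, t_{k+1} = t_{k-1} − q_k·t_k, so r_k = a·s_k + b·t_k at every step:
  q = 2: r = 184, s = 1 − 2·0 = 1, t = 0 − 2·1 = -2  (check: 664·1 + 240·(-2) = 184)
  q = 1: r = 56, s = 0 − 1·1 = -1, t = 1 − 1·(-2) = 3  (check: 664·(-1) + 240·3 = 56)
  q = 3: r = 16, s = 1 − 3·(-1) = 4, t = -2 − 3·3 = -11  (check: 664·4 + 240·(-11) = 16)
  q = 3: r = 8, s = -1 − 3·4 = -13, t = 3 − 3·(-11) = 36  (check: 664·(-13) + 240·36 = 8)
The row with r = 8 (the gcd) gives the Bezout coefficients s = -13, t = 36.
Result: 664 · (-13) + 240 · (36) = 8.

gcd(664, 240) = 8; s = -13, t = 36 (check: 664·(-13) + 240·36 = 8).


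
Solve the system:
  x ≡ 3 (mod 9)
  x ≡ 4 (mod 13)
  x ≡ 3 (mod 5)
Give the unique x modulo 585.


Moduli 9, 13, 5 are pairwise coprime; by CRT there is a unique solution modulo M = 9 · 13 · 5 = 585.
Solve pairwise, accumulating the modulus:
  Start with x ≡ 3 (mod 9).
  Combine with x ≡ 4 (mod 13): since gcd(9, 13) = 1, we get a unique residue mod 117.
    Write x = 3 + 9·t and substitute into x ≡ 4 (mod 13): 9·t ≡ 4 − 3 = 1 (mod 13).
    The inverse of 9 mod 13 is 3 (since 9·3 = 27 = 2·13 + 1), so t ≡ 3·1 = 3 ≡ 3 (mod 13).
    Then x = 3 + 9·3 = 30, valid modulo lcm(9, 13) = 117: x ≡ 30 (mod 117).
  Combine with x ≡ 3 (mod 5): since gcd(117, 5) = 1, we get a unique residue mod 585.
    Write x = 30 + 117·t and substitute into x ≡ 3 (mod 5): 117·t ≡ 3 − 30 = -27 (mod 5).
    Reduce coefficients mod 5: 2·t ≡ 3 (mod 5).
    The inverse of 2 mod 5 is 3 (since 2·3 = 6 = 1·5 + 1), so t ≡ 3·3 = 9 ≡ 4 (mod 5).
    Then x = 30 + 117·4 = 498, valid modulo lcm(117, 5) = 585: x ≡ 498 (mod 585).
Verify: 498 mod 9 = 3 ✓, 498 mod 13 = 4 ✓, 498 mod 5 = 3 ✓.

x ≡ 498 (mod 585).


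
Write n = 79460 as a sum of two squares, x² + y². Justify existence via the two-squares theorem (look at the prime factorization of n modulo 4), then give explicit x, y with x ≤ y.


Step 1: Factor n = 79460 = 2^2 · 5 · 29 · 137.
Step 2: Check the mod-4 condition on each prime factor: 2 = 2 (special); 5 ≡ 1 (mod 4), exponent 1; 29 ≡ 1 (mod 4), exponent 1; 137 ≡ 1 (mod 4), exponent 1.
All primes ≡ 3 (mod 4) appear to even exponent (or don't appear), so by the two-squares theorem n IS expressible as a sum of two squares.
Step 3: Build a representation. Group n = k² · m with k = 2 and m = 5 · 29 · 137 = 19865 (a product of primes ≡ 1 (mod 4)); a representation of m scales to one of n via (k·x)² + (k·y)² = k²(x² + y²). Each prime p ≡ 1 (mod 4) is itself a sum of two squares; find a² by testing p − a² for a perfect square:
  5: 5 − 1² = 4 = 2² ⇒ 5 = 1² + 2².
  29: 29 − 1² = 28, 29 − 2² = 25 = 5² ⇒ 29 = 2² + 5².
  137: 137 − 1² = 136, 137 − 2² = 133, 137 − 3² = 128, 137 − 4² = 121 = 11² ⇒ 137 = 4² + 11².
  Combine using the Brahmagupta–Fibonacci identity (a² + b²)(c² + d²) = (ac − bd)² + (ad + bc)² = (ac + bd)² + (ad − bc)²:
  5 · 29 = 145: from (1² + 2²)(2² + 5²), take (1·2 − 2·5, 1·5 + 2·2) = (2 − 10, 5 + 4) = (-8, 9); dropping signs (only squares matter) gives (8, 9); check 8² + 9² = 64 + 81 = 145 ✓.
  145 · 137 = 19865: from (8² + 9²)(4² + 11²), take (8·4 − 9·11, 8·11 + 9·4) = (32 − 99, 88 + 36) = (-67, 124); dropping signs (only squares matter) gives (67, 124); check 67² + 124² = 4489 + 15376 = 19865 ✓.
  Scale by k = 2: (2·67, 2·124) = (134, 248).
Step 4: Order so x ≤ y and verify: 134² + 248² = 17956 + 61504 = 79460 = n. ✓

n = 79460 = 134² + 248² (one valid representation with x ≤ y).


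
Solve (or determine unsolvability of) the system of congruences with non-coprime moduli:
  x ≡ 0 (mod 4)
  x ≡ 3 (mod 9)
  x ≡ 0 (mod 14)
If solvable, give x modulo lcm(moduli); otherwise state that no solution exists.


Moduli 4, 9, 14 are not pairwise coprime, so CRT works modulo lcm(m_i) when all pairwise compatibility conditions hold.
Pairwise compatibility: gcd(m_i, m_j) must divide a_i - a_j for every pair.
Merge one congruence at a time:
  Start: x ≡ 0 (mod 4).
  Combine with x ≡ 3 (mod 9): gcd(4, 9) = 1; 3 - 0 = 3, which IS divisible by 1, so compatible.
    Write x = 0 + 4·t and substitute into x ≡ 3 (mod 9): 4·t ≡ 3 − 0 = 3 (mod 9).
    The inverse of 4 mod 9 is 7 (since 4·7 = 28 = 3·9 + 1), so t ≡ 7·3 = 21 ≡ 3 (mod 9).
    Then x = 0 + 4·3 = 12, valid modulo lcm(4, 9) = 36: x ≡ 12 (mod 36).
  Combine with x ≡ 0 (mod 14): gcd(36, 14) = 2; 0 - 12 = -12, which IS divisible by 2, so compatible.
    Write x = 12 + 36·t and substitute into x ≡ 0 (mod 14): 36·t ≡ 0 − 12 = -12 (mod 14).
    Divide the congruence (and modulus) by g = 2: 18·t ≡ -6 (mod 7).
    Reduce coefficients mod 7: 4·t ≡ 1 (mod 7).
    The inverse of 4 mod 7 is 2 (since 4·2 = 8 = 1·7 + 1), so t ≡ 2·1 = 2 ≡ 2 (mod 7).
    Then x = 12 + 36·2 = 84, valid modulo lcm(36, 14) = 252: x ≡ 84 (mod 252).
Verify: 84 mod 4 = 0, 84 mod 9 = 3, 84 mod 14 = 0.

x ≡ 84 (mod 252).


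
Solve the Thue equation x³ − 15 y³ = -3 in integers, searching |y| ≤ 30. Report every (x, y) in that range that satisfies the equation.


The equation is x³ - 15y³ = -3. For fixed y, x³ = 15·y³ − 3, so a solution requires the RHS to be a perfect cube.
Strategy: iterate y from -30 to 30, compute RHS = 15·y³ − 3, and check whether it is a (positive or negative) perfect cube.
Check small values of y:
  y = 0: RHS = -3 is not a perfect cube.
  y = 1: RHS = 12 is not a perfect cube.
  y = -1: RHS = -18 is not a perfect cube.
  y = 2: RHS = 117 is not a perfect cube.
  y = -2: RHS = -123 is not a perfect cube.
  y = 3: RHS = 402 is not a perfect cube.
  y = -3: RHS = -408 is not a perfect cube.
Continuing the search up to |y| = 30 finds no solutions either.
No (x, y) in the scanned range satisfies the equation.

No integer solutions with |y| ≤ 30.


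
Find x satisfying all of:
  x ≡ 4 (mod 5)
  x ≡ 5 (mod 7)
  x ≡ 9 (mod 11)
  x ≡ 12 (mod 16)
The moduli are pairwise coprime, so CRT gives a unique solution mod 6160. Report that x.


Product of moduli M = 5 · 7 · 11 · 16 = 6160.
Merge one congruence at a time:
  Start: x ≡ 4 (mod 5).
  Combine with x ≡ 5 (mod 7); new modulus lcm = 35.
    Write x = 4 + 5·t and substitute into x ≡ 5 (mod 7): 5·t ≡ 5 − 4 = 1 (mod 7).
    The inverse of 5 mod 7 is 3 (since 5·3 = 15 = 2·7 + 1), so t ≡ 3·1 = 3 ≡ 3 (mod 7).
    Then x = 4 + 5·3 = 19, valid modulo lcm(5, 7) = 35: x ≡ 19 (mod 35).
  Combine with x ≡ 9 (mod 11); new modulus lcm = 385.
    Write x = 19 + 35·t and substitute into x ≡ 9 (mod 11): 35·t ≡ 9 − 19 = -10 (mod 11).
    Reduce coefficients mod 11: 2·t ≡ 1 (mod 11).
    The inverse of 2 mod 11 is 6 (since 2·6 = 12 = 1·11 + 1), so t ≡ 6·1 = 6 ≡ 6 (mod 11).
    Then x = 19 + 35·6 = 229, valid modulo lcm(35, 11) = 385: x ≡ 229 (mod 385).
  Combine with x ≡ 12 (mod 16); new modulus lcm = 6160.
    Write x = 229 + 385·t and substitute into x ≡ 12 (mod 16): 385·t ≡ 12 − 229 = -217 (mod 16).
    Reduce coefficients mod 16: 1·t ≡ 7 (mod 16).
    So t ≡ 7 (mod 16).
    Then x = 229 + 385·7 = 2924, valid modulo lcm(385, 16) = 6160: x ≡ 2924 (mod 6160).
Verify against each original: 2924 mod 5 = 4, 2924 mod 7 = 5, 2924 mod 11 = 9, 2924 mod 16 = 12.

x ≡ 2924 (mod 6160).


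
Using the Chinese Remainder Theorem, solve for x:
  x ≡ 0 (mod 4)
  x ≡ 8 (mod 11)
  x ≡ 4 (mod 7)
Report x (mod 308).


Moduli 4, 11, 7 are pairwise coprime; by CRT there is a unique solution modulo M = 4 · 11 · 7 = 308.
Solve pairwise, accumulating the modulus:
  Start with x ≡ 0 (mod 4).
  Combine with x ≡ 8 (mod 11): since gcd(4, 11) = 1, we get a unique residue mod 44.
    Write x = 0 + 4·t and substitute into x ≡ 8 (mod 11): 4·t ≡ 8 − 0 = 8 (mod 11).
    The inverse of 4 mod 11 is 3 (since 4·3 = 12 = 1·11 + 1), so t ≡ 3·8 = 24 ≡ 2 (mod 11).
    Then x = 0 + 4·2 = 8, valid modulo lcm(4, 11) = 44: x ≡ 8 (mod 44).
  Combine with x ≡ 4 (mod 7): since gcd(44, 7) = 1, we get a unique residue mod 308.
    Write x = 8 + 44·t and substitute into x ≡ 4 (mod 7): 44·t ≡ 4 − 8 = -4 (mod 7).
    Reduce coefficients mod 7: 2·t ≡ 3 (mod 7).
    The inverse of 2 mod 7 is 4 (since 2·4 = 8 = 1·7 + 1), so t ≡ 4·3 = 12 ≡ 5 (mod 7).
    Then x = 8 + 44·5 = 228, valid modulo lcm(44, 7) = 308: x ≡ 228 (mod 308).
Verify: 228 mod 4 = 0 ✓, 228 mod 11 = 8 ✓, 228 mod 7 = 4 ✓.

x ≡ 228 (mod 308).


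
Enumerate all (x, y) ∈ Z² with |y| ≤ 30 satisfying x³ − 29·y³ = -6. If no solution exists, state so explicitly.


The equation is x³ - 29y³ = -6. For fixed y, x³ = 29·y³ − 6, so a solution requires the RHS to be a perfect cube.
Strategy: iterate y from -30 to 30, compute RHS = 29·y³ − 6, and check whether it is a (positive or negative) perfect cube.
Check small values of y:
  y = 0: RHS = -6 is not a perfect cube.
  y = 1: RHS = 23 is not a perfect cube.
  y = -1: RHS = -35 is not a perfect cube.
  y = 2: RHS = 226 is not a perfect cube.
  y = -2: RHS = -238 is not a perfect cube.
  y = 3: RHS = 777 is not a perfect cube.
  y = -3: RHS = -789 is not a perfect cube.
Continuing the search up to |y| = 30 finds no solutions either.
No (x, y) in the scanned range satisfies the equation.

No integer solutions with |y| ≤ 30.


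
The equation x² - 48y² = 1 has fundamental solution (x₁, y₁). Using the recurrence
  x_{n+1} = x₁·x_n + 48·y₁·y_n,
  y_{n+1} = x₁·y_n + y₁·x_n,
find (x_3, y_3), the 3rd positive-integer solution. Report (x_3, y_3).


Step 1: Find the fundamental solution (x₁, y₁) of x² - 48y² = 1.
  Expand √48 as a continued fraction. a₀ = ⌊√48⌋ = 6; iterate m_{k+1} = d_k·a_k − m_k, d_{k+1} = (48 − m_{k+1}²)/d_k, a_{k+1} = ⌊(a₀ + m_{k+1})/d_{k+1}⌋ (starting m₀ = 0, d₀ = 1), with convergents p_k = a_k·p_{k-1} + p_{k-2}, q_k = a_k·q_{k-1} + q_{k-2} (p₋₁ = 1, q₋₁ = 0):
  k = 0: a₀ = 6; p₀/q₀ = 6/1; p₀² − 48·q₀² = 36 − 48 = -12.
  k = 1: m = 6, d = 12, a = ⌊(6 + 6)/12⌋ = 1; p/q = (1·6 + 1)/(1·1 + 0) = 7/1; p² − 48·q² = 49 − 48 = 1.
  The first convergent with p² − 48·q² = 1 gives the fundamental solution (x₁, y₁) = (7, 1).
Step 2: Apply the recurrence (x_{n+1}, y_{n+1}) = (x₁x_n + 48y₁y_n, x₁y_n + y₁x_n) repeatedly.
  From (x_1, y_1) = (7, 1): x_2 = 7·7 + 48·1·1 = 97; y_2 = 7·1 + 1·7 = 14.
  From (x_2, y_2) = (97, 14): x_3 = 7·97 + 48·1·14 = 1351; y_3 = 7·14 + 1·97 = 195.
Step 3: Verify x_3² - 48·y_3² = 1825201 - 1825200 = 1 (should be 1). ✓

(x_1, y_1) = (7, 1); (x_3, y_3) = (1351, 195).


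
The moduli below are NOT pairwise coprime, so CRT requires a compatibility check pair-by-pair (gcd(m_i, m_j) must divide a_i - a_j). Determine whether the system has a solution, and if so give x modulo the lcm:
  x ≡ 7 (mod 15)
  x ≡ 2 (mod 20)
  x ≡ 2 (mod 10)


Moduli 15, 20, 10 are not pairwise coprime, so CRT works modulo lcm(m_i) when all pairwise compatibility conditions hold.
Pairwise compatibility: gcd(m_i, m_j) must divide a_i - a_j for every pair.
Merge one congruence at a time:
  Start: x ≡ 7 (mod 15).
  Combine with x ≡ 2 (mod 20): gcd(15, 20) = 5; 2 - 7 = -5, which IS divisible by 5, so compatible.
    Write x = 7 + 15·t and substitute into x ≡ 2 (mod 20): 15·t ≡ 2 − 7 = -5 (mod 20).
    Divide the congruence (and modulus) by g = 5: 3·t ≡ -1 (mod 4).
    Reduce coefficients mod 4: 3·t ≡ 3 (mod 4).
    The inverse of 3 mod 4 is 3 (since 3·3 = 9 = 2·4 + 1), so t ≡ 3·3 = 9 ≡ 1 (mod 4).
    Then x = 7 + 15·1 = 22, valid modulo lcm(15, 20) = 60: x ≡ 22 (mod 60).
  Combine with x ≡ 2 (mod 10): gcd(60, 10) = 10; 2 - 22 = -20, which IS divisible by 10, so compatible.
    Write x = 22 + 60·t and substitute into x ≡ 2 (mod 10): 60·t ≡ 2 − 22 = -20 (mod 10).
    Divide the congruence (and modulus) by g = 10: 6·t ≡ -2 (mod 1).
    Modulo 1 every t works; take t = 0.
    Then x = 22 + 60·0 = 22, valid modulo lcm(60, 10) = 60: x ≡ 22 (mod 60).
Verify: 22 mod 15 = 7, 22 mod 20 = 2, 22 mod 10 = 2.

x ≡ 22 (mod 60).


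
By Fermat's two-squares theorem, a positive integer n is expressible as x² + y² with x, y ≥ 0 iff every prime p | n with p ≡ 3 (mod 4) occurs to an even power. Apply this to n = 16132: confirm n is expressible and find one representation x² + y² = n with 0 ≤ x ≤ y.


Step 1: Factor n = 16132 = 2^2 · 37 · 109.
Step 2: Check the mod-4 condition on each prime factor: 2 = 2 (special); 37 ≡ 1 (mod 4), exponent 1; 109 ≡ 1 (mod 4), exponent 1.
All primes ≡ 3 (mod 4) appear to even exponent (or don't appear), so by the two-squares theorem n IS expressible as a sum of two squares.
Step 3: Build a representation. Group n = k² · m with k = 2 and m = 37 · 109 = 4033 (a product of primes ≡ 1 (mod 4)); a representation of m scales to one of n via (k·x)² + (k·y)² = k²(x² + y²). Each prime p ≡ 1 (mod 4) is itself a sum of two squares; find a² by testing p − a² for a perfect square:
  37: 37 − 1² = 36 = 6² ⇒ 37 = 1² + 6².
  109: 109 − 1² = 108, 109 − 2² = 105, 109 − 3² = 100 = 10² ⇒ 109 = 3² + 10².
  Combine using the Brahmagupta–Fibonacci identity (a² + b²)(c² + d²) = (ac − bd)² + (ad + bc)² = (ac + bd)² + (ad − bc)²:
  37 · 109 = 4033: from (1² + 6²)(3² + 10²), take (1·3 − 6·10, 1·10 + 6·3) = (3 − 60, 10 + 18) = (-57, 28); dropping signs (only squares matter) gives (57, 28); check 57² + 28² = 3249 + 784 = 4033 ✓.
  Scale by k = 2: (2·57, 2·28) = (114, 56).
Step 4: Order so x ≤ y and verify: 56² + 114² = 3136 + 12996 = 16132 = n. ✓

n = 16132 = 56² + 114² (one valid representation with x ≤ y).


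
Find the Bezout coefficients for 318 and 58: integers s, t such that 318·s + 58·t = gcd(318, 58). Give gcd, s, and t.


Euclidean algorithm on (318, 58) — divide until remainder is 0:
  318 = 5 · 58 + 28
  58 = 2 · 28 + 2
  28 = 14 · 2 + 0
gcd(318, 58) = 2.
Track Bezout coefficients alongside the remainders: start with r₀ = 318 = a·1 + b·0 (s = 1, t = 0) and r₁ = 58 = a·0 + b·1 (s = 0, t = 1); each new remainder r_{k+1} = r_{k-1} − q_k·r_k inherits s_{k+1} = s_{k-1} − q_k·s_k, t_{k+1} = t_{k-1} − q_k·t_k, so r_k = a·s_k + b·t_k at every step:
  q = 5: r = 28, s = 1 − 5·0 = 1, t = 0 − 5·1 = -5  (check: 318·1 + 58·(-5) = 28)
  q = 2: r = 2, s = 0 − 2·1 = -2, t = 1 − 2·(-5) = 11  (check: 318·(-2) + 58·11 = 2)
The row with r = 2 (the gcd) gives the Bezout coefficients s = -2, t = 11.
Result: 318 · (-2) + 58 · (11) = 2.

gcd(318, 58) = 2; s = -2, t = 11 (check: 318·(-2) + 58·11 = 2).


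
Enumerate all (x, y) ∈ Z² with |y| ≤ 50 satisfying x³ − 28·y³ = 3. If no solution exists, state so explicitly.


The equation is x³ - 28y³ = 3. For fixed y, x³ = 28·y³ + 3, so a solution requires the RHS to be a perfect cube.
Strategy: iterate y from -50 to 50, compute RHS = 28·y³ + 3, and check whether it is a (positive or negative) perfect cube.
Check small values of y:
  y = 0: RHS = 3 is not a perfect cube.
  y = 1: RHS = 31 is not a perfect cube.
  y = -1: RHS = -25 is not a perfect cube.
  y = 2: RHS = 227 is not a perfect cube.
  y = -2: RHS = -221 is not a perfect cube.
  y = 3: RHS = 759 is not a perfect cube.
  y = -3: RHS = -753 is not a perfect cube.
Continuing the search up to |y| = 50 finds no solutions either.
No (x, y) in the scanned range satisfies the equation.

No integer solutions with |y| ≤ 50.


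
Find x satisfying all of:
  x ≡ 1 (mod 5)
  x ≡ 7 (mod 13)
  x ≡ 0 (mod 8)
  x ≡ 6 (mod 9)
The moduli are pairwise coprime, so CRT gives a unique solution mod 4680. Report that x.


Product of moduli M = 5 · 13 · 8 · 9 = 4680.
Merge one congruence at a time:
  Start: x ≡ 1 (mod 5).
  Combine with x ≡ 7 (mod 13); new modulus lcm = 65.
    Write x = 1 + 5·t and substitute into x ≡ 7 (mod 13): 5·t ≡ 7 − 1 = 6 (mod 13).
    The inverse of 5 mod 13 is 8 (since 5·8 = 40 = 3·13 + 1), so t ≡ 8·6 = 48 ≡ 9 (mod 13).
    Then x = 1 + 5·9 = 46, valid modulo lcm(5, 13) = 65: x ≡ 46 (mod 65).
  Combine with x ≡ 0 (mod 8); new modulus lcm = 520.
    Write x = 46 + 65·t and substitute into x ≡ 0 (mod 8): 65·t ≡ 0 − 46 = -46 (mod 8).
    Reduce coefficients mod 8: 1·t ≡ 2 (mod 8).
    So t ≡ 2 (mod 8).
    Then x = 46 + 65·2 = 176, valid modulo lcm(65, 8) = 520: x ≡ 176 (mod 520).
  Combine with x ≡ 6 (mod 9); new modulus lcm = 4680.
    Write x = 176 + 520·t and substitute into x ≡ 6 (mod 9): 520·t ≡ 6 − 176 = -170 (mod 9).
    Reduce coefficients mod 9: 7·t ≡ 1 (mod 9).
    The inverse of 7 mod 9 is 4 (since 7·4 = 28 = 3·9 + 1), so t ≡ 4·1 = 4 ≡ 4 (mod 9).
    Then x = 176 + 520·4 = 2256, valid modulo lcm(520, 9) = 4680: x ≡ 2256 (mod 4680).
Verify against each original: 2256 mod 5 = 1, 2256 mod 13 = 7, 2256 mod 8 = 0, 2256 mod 9 = 6.

x ≡ 2256 (mod 4680).


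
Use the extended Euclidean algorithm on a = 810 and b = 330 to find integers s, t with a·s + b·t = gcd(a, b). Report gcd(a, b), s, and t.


Euclidean algorithm on (810, 330) — divide until remainder is 0:
  810 = 2 · 330 + 150
  330 = 2 · 150 + 30
  150 = 5 · 30 + 0
gcd(810, 330) = 30.
Track Bezout coefficients alongside the remainders: start with r₀ = 810 = a·1 + b·0 (s = 1, t = 0) and r₁ = 330 = a·0 + b·1 (s = 0, t = 1); each new remainder r_{k+1} = r_{k-1} − q_k·r_k inherits s_{k+1} = s_{k-1} − q_k·s_k, t_{k+1} = t_{k-1} − q_k·t_k, so r_k = a·s_k + b·t_k at every step:
  q = 2: r = 150, s = 1 − 2·0 = 1, t = 0 − 2·1 = -2  (check: 810·1 + 330·(-2) = 150)
  q = 2: r = 30, s = 0 − 2·1 = -2, t = 1 − 2·(-2) = 5  (check: 810·(-2) + 330·5 = 30)
The row with r = 30 (the gcd) gives the Bezout coefficients s = -2, t = 5.
Result: 810 · (-2) + 330 · (5) = 30.

gcd(810, 330) = 30; s = -2, t = 5 (check: 810·(-2) + 330·5 = 30).


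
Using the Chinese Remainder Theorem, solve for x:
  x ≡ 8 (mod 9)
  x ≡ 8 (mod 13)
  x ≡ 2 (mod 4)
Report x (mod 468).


Moduli 9, 13, 4 are pairwise coprime; by CRT there is a unique solution modulo M = 9 · 13 · 4 = 468.
Solve pairwise, accumulating the modulus:
  Start with x ≡ 8 (mod 9).
  Combine with x ≡ 8 (mod 13): since gcd(9, 13) = 1, we get a unique residue mod 117.
    Write x = 8 + 9·t and substitute into x ≡ 8 (mod 13): 9·t ≡ 8 − 8 = 0 (mod 13).
    The inverse of 9 mod 13 is 3 (since 9·3 = 27 = 2·13 + 1), so t ≡ 3·0 = 0 ≡ 0 (mod 13).
    Then x = 8 + 9·0 = 8, valid modulo lcm(9, 13) = 117: x ≡ 8 (mod 117).
  Combine with x ≡ 2 (mod 4): since gcd(117, 4) = 1, we get a unique residue mod 468.
    Write x = 8 + 117·t and substitute into x ≡ 2 (mod 4): 117·t ≡ 2 − 8 = -6 (mod 4).
    Reduce coefficients mod 4: 1·t ≡ 2 (mod 4).
    So t ≡ 2 (mod 4).
    Then x = 8 + 117·2 = 242, valid modulo lcm(117, 4) = 468: x ≡ 242 (mod 468).
Verify: 242 mod 9 = 8 ✓, 242 mod 13 = 8 ✓, 242 mod 4 = 2 ✓.

x ≡ 242 (mod 468).


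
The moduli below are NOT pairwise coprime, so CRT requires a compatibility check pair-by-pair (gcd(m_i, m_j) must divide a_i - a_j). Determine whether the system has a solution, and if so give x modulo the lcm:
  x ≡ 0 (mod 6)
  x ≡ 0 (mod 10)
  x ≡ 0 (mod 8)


Moduli 6, 10, 8 are not pairwise coprime, so CRT works modulo lcm(m_i) when all pairwise compatibility conditions hold.
Pairwise compatibility: gcd(m_i, m_j) must divide a_i - a_j for every pair.
Merge one congruence at a time:
  Start: x ≡ 0 (mod 6).
  Combine with x ≡ 0 (mod 10): gcd(6, 10) = 2; 0 - 0 = 0, which IS divisible by 2, so compatible.
    Write x = 0 + 6·t and substitute into x ≡ 0 (mod 10): 6·t ≡ 0 − 0 = 0 (mod 10).
    Divide the congruence (and modulus) by g = 2: 3·t ≡ 0 (mod 5).
    The inverse of 3 mod 5 is 2 (since 3·2 = 6 = 1·5 + 1), so t ≡ 2·0 = 0 ≡ 0 (mod 5).
    Then x = 0 + 6·0 = 0, valid modulo lcm(6, 10) = 30: x ≡ 0 (mod 30).
  Combine with x ≡ 0 (mod 8): gcd(30, 8) = 2; 0 - 0 = 0, which IS divisible by 2, so compatible.
    Write x = 0 + 30·t and substitute into x ≡ 0 (mod 8): 30·t ≡ 0 − 0 = 0 (mod 8).
    Divide the congruence (and modulus) by g = 2: 15·t ≡ 0 (mod 4).
    Reduce coefficients mod 4: 3·t ≡ 0 (mod 4).
    The inverse of 3 mod 4 is 3 (since 3·3 = 9 = 2·4 + 1), so t ≡ 3·0 = 0 ≡ 0 (mod 4).
    Then x = 0 + 30·0 = 0, valid modulo lcm(30, 8) = 120: x ≡ 0 (mod 120).
Verify: 0 mod 6 = 0, 0 mod 10 = 0, 0 mod 8 = 0.

x ≡ 0 (mod 120).


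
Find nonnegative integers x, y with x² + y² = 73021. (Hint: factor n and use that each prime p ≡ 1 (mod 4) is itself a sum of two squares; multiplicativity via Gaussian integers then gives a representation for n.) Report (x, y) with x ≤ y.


Step 1: Factor n = 73021 = 13 · 41 · 137.
Step 2: Check the mod-4 condition on each prime factor: 13 ≡ 1 (mod 4), exponent 1; 41 ≡ 1 (mod 4), exponent 1; 137 ≡ 1 (mod 4), exponent 1.
All primes ≡ 3 (mod 4) appear to even exponent (or don't appear), so by the two-squares theorem n IS expressible as a sum of two squares.
Step 3: Build a representation. Here n = 13 · 41 · 137 is a product of primes ≡ 1 (mod 4). Each prime p ≡ 1 (mod 4) is itself a sum of two squares; find a² by testing p − a² for a perfect square:
  13: 13 − 1² = 12, 13 − 2² = 9 = 3² ⇒ 13 = 2² + 3².
  41: 41 − 1² = 40, 41 − 2² = 37, 41 − 3² = 32, 41 − 4² = 25 = 5² ⇒ 41 = 4² + 5².
  137: 137 − 1² = 136, 137 − 2² = 133, 137 − 3² = 128, 137 − 4² = 121 = 11² ⇒ 137 = 4² + 11².
  Combine using the Brahmagupta–Fibonacci identity (a² + b²)(c² + d²) = (ac − bd)² + (ad + bc)² = (ac + bd)² + (ad − bc)²:
  13 · 41 = 533: from (2² + 3²)(4² + 5²), take (2·4 − 3·5, 2·5 + 3·4) = (8 − 15, 10 + 12) = (-7, 22); dropping signs (only squares matter) gives (7, 22); check 7² + 22² = 49 + 484 = 533 ✓.
  533 · 137 = 73021: from (7² + 22²)(4² + 11²), take (7·4 − 22·11, 7·11 + 22·4) = (28 − 242, 77 + 88) = (-214, 165); dropping signs (only squares matter) gives (214, 165); check 214² + 165² = 45796 + 27225 = 73021 ✓.
Step 4: Order so x ≤ y and verify: 165² + 214² = 27225 + 45796 = 73021 = n. ✓

n = 73021 = 165² + 214² (one valid representation with x ≤ y).


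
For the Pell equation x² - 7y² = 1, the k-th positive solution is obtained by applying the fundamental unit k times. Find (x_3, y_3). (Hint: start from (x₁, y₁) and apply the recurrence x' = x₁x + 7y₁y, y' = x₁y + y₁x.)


Step 1: Find the fundamental solution (x₁, y₁) of x² - 7y² = 1.
  Expand √7 as a continued fraction. a₀ = ⌊√7⌋ = 2; iterate m_{k+1} = d_k·a_k − m_k, d_{k+1} = (7 − m_{k+1}²)/d_k, a_{k+1} = ⌊(a₀ + m_{k+1})/d_{k+1}⌋ (starting m₀ = 0, d₀ = 1), with convergents p_k = a_k·p_{k-1} + p_{k-2}, q_k = a_k·q_{k-1} + q_{k-2} (p₋₁ = 1, q₋₁ = 0):
  k = 0: a₀ = 2; p₀/q₀ = 2/1; p₀² − 7·q₀² = 4 − 7 = -3.
  k = 1: m = 2, d = 3, a = ⌊(2 + 2)/3⌋ = 1; p/q = (1·2 + 1)/(1·1 + 0) = 3/1; p² − 7·q² = 9 − 7 = 2.
  k = 2: m = 1, d = 2, a = ⌊(2 + 1)/2⌋ = 1; p/q = (1·3 + 2)/(1·1 + 1) = 5/2; p² − 7·q² = 25 − 28 = -3.
  k = 3: m = 1, d = 3, a = ⌊(2 + 1)/3⌋ = 1; p/q = (1·5 + 3)/(1·2 + 1) = 8/3; p² − 7·q² = 64 − 63 = 1.
  The first convergent with p² − 7·q² = 1 gives the fundamental solution (x₁, y₁) = (8, 3).
Step 2: Apply the recurrence (x_{n+1}, y_{n+1}) = (x₁x_n + 7y₁y_n, x₁y_n + y₁x_n) repeatedly.
  From (x_1, y_1) = (8, 3): x_2 = 8·8 + 7·3·3 = 127; y_2 = 8·3 + 3·8 = 48.
  From (x_2, y_2) = (127, 48): x_3 = 8·127 + 7·3·48 = 2024; y_3 = 8·48 + 3·127 = 765.
Step 3: Verify x_3² - 7·y_3² = 4096576 - 4096575 = 1 (should be 1). ✓

(x_1, y_1) = (8, 3); (x_3, y_3) = (2024, 765).
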